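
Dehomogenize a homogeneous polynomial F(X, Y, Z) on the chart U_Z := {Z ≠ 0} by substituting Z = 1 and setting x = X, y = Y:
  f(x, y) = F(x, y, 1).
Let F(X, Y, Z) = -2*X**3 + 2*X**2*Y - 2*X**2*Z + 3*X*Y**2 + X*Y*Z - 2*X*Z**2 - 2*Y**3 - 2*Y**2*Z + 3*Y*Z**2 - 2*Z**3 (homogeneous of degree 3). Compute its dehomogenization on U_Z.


f(x, y) = -2*x**3 + 2*x**2*y - 2*x**2 + 3*x*y**2 + x*y - 2*x - 2*y**3 - 2*y**2 + 3*y - 2

On U_Z we set Z = 1. Each monomial c·X^i·Y^j·Z^k in F becomes c·x^i·y^j·1^k = c·x^i·y^j.
Substituting Z = 1: F(X, Y, 1) = -2*x**3 + 2*x**2*y - 2*x**2 + 3*x*y**2 + x*y - 2*x - 2*y**3 - 2*y**2 + 3*y - 2.
Note: deg(f) ≤ deg(F) = 3; strict inequality happens when F is divisible by Z (lost terms).


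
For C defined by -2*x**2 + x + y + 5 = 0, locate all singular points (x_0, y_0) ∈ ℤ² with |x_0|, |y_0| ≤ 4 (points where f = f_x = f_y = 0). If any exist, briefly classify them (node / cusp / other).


No singular points in the scanned grid; C is smooth there.

Compute partial derivatives:
  f_x = 1 - 4*x.
  f_y = 1.
f_y = 1 is a nonzero constant, so f_y never vanishes: no point (x, y) can satisfy f = f_x = f_y = 0. In particular no (x, y) ∈ {−4, ..., 4}² is singular; the curve is smooth.


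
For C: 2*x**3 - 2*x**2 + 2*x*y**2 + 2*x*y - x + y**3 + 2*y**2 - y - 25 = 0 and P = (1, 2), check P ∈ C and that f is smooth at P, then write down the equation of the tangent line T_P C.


Tangent line at P: 13*x + 29*y - 71 = 0.

Step 1: f(1, 2) = 0, so P lies on C.
Step 2: partial derivatives
  f_x(x, y) = 6*x**2 - 4*x + 2*y**2 + 2*y - 1, f_y(x, y) = 4*x*y + 2*x + 3*y**2 + 4*y - 1.
  f_x(P) = 13, f_y(P) = 29 (gradient nonzero, so P is smooth).
Step 3: tangent line at P: 13·(x − 1) + 29·(y − 2) = 0.
Expanding: 13*x + 29*y - 71 = 0.


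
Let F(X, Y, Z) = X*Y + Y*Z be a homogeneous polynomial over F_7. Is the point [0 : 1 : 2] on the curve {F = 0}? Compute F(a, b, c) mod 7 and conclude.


F(0,1,2) ≡ 2 (mod 7); P is NOT on the curve.

Evaluate F(0, 1, 2) term-by-term (mod 7).
  X*Y ↦ 1·0·1·1 = 0
  Y*Z ↦ 1·1·1·2 = 2
Sum: F(0, 1, 2) = (0) + (2) = 2.
Reducing mod 7: 2 ≡ 2 (mod 7).
Since F(a, b, c) ≡ 2 ≠ 0 (mod 7), P does NOT lie on the curve.


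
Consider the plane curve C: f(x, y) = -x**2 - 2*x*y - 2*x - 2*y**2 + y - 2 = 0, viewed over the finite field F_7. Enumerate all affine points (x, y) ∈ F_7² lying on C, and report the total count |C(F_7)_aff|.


Affine F_7-points: {(3, 2), (3, 6), (4, 1), (4, 6), (5, 2), (5, 4), (6, 1), (6, 4)}; count = 8.

For each of the 49 pairs (x, y) ∈ F_7², evaluate f(x, y) mod 7. Record the zeros.
  x = 0: [0↦5, 1↦4, 2↦6, 3↦4, 4↦5, 5↦2, 6↦2]  zeros at y ∈ ∅
  x = 1: [0↦2, 1↦6, 2↦6, 3↦2, 4↦1, 5↦3, 6↦1]  zeros at y ∈ ∅
  x = 2: [0↦4, 1↦6, 2↦4, 3↦5, 4↦2, 5↦2, 6↦5]  zeros at y ∈ ∅
  x = 3: [0↦4, 1↦4, 2↦0, 3↦6, 4↦1, 5↦6, 6↦0]  zeros at y ∈ {2, 6}
  x = 4: [0↦2, 1↦0, 2↦1, 3↦5, 4↦5, 5↦1, 6↦0]  zeros at y ∈ {1, 6}
  x = 5: [0↦5, 1↦1, 2↦0, 3↦2, 4↦0, 5↦1, 6↦5]  zeros at y ∈ {2, 4}
  x = 6: [0↦6, 1↦0, 2↦4, 3↦4, 4↦0, 5↦6, 6↦1]  zeros at y ∈ {1, 4}
Collecting zeros: affine points = {(3, 2), (3, 6), (4, 1), (4, 6), (5, 2), (5, 4), (6, 1), (6, 4)}.
Total count |C(F_7)_aff| = 8.


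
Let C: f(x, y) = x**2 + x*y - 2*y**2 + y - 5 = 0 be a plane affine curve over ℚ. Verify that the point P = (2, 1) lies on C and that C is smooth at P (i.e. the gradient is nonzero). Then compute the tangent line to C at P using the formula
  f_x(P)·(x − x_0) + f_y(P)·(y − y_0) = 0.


Tangent line at P: 5*x - y - 9 = 0.

Step 1: f(2, 1) = 0, so P lies on C.
Step 2: partial derivatives
  f_x(x, y) = 2*x + y, f_y(x, y) = x - 4*y + 1.
  f_x(P) = 5, f_y(P) = -1 (gradient nonzero, so P is smooth).
Step 3: tangent line at P: 5·(x − 2) + -1·(y − 1) = 0.
Expanding: 5*x - y - 9 = 0.


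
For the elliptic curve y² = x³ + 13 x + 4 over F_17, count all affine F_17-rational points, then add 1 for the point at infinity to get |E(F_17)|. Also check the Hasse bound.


Affine points = {(0, 2), (0, 15), (1, 1), (1, 16), (2, 2), (2, 15), (3, 6), (3, 11), (4, 1), (4, 16), (6, 3), (6, 14), (7, 8), (7, 9), (8, 5), (8, 12), (9, 0), (11, 4), (11, 13), (12, 1), (12, 16), (15, 2), (15, 15)}; affine count = 23; |E(F_17)| = 24.

Discriminant check: Δ ∝ 4a³ + 27b² = 4·13³ + 27·4² = 4·2197 + 27·16 ≡ 6 (mod 17). Nonzero ⇒ E is nonsingular.
For each x ∈ F_17, compute rhs = x³ + 13·x + 4 mod 17, then count y ∈ F_17 with y² ≡ rhs.
  x = 0: rhs = 4, matching y values: 2, 15 (2 points).
  x = 1: rhs = 1, matching y values: 1, 16 (2 points).
  x = 2: rhs = 4, matching y values: 2, 15 (2 points).
  x = 3: rhs = 2, matching y values: 6, 11 (2 points).
  x = 4: rhs = 1, matching y values: 1, 16 (2 points).
  x = 5: rhs = 7, matching y values: none (0 points).
  x = 6: rhs = 9, matching y values: 3, 14 (2 points).
  x = 7: rhs = 13, matching y values: 8, 9 (2 points).
  x = 8: rhs = 8, matching y values: 5, 12 (2 points).
  x = 9: rhs = 0, matching y values: 0 (1 points).
  x = 10: rhs = 12, matching y values: none (0 points).
  x = 11: rhs = 16, matching y values: 4, 13 (2 points).
  x = 12: rhs = 1, matching y values: 1, 16 (2 points).
  x = 13: rhs = 7, matching y values: none (0 points).
  x = 14: rhs = 6, matching y values: none (0 points).
  x = 15: rhs = 4, matching y values: 2, 15 (2 points).
  x = 16: rhs = 7, matching y values: none (0 points).
Total affine count: 23.
Full point count |E(F_17)| = 23 + 1 = 24.
Hasse bound: |24 − (17+1)| = |6| = 6 ≤ 2√17 ≈ 8.2462 ✓.


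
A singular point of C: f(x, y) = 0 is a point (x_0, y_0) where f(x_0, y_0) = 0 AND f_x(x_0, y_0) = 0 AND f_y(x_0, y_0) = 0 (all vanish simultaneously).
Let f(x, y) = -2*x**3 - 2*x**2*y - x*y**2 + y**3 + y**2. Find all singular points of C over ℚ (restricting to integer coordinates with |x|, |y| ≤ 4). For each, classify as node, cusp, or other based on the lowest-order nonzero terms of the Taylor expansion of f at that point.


Singular points: {(0, 0)}; classification: cusp.

Compute partial derivatives:
  f_x = -6*x**2 - 4*x*y - y**2.
  f_y = -2*x**2 - 2*x*y + 3*y**2 + 2*y.
Scan x_0 ∈ {−4, ..., 4}. For each x_0, f_y(x_0, y) is a polynomial in y; find its integer roots y ∈ {−4, ..., 4}, then test f_x and f at those candidates.
  x = -4: f_y(-4, y) = 3*y**2 + 10*y - 32; vanishes at y ∈ {2}. (-4, 2): f_x = -68 ≠ 0.
  x = -3: f_y(-3, y) = 3*y**2 + 8*y - 18; no integer root y with |y| ≤ 4.
  x = -2: f_y(-2, y) = 3*y**2 + 6*y - 8; no integer root y with |y| ≤ 4.
  x = -1: f_y(-1, y) = 3*y**2 + 4*y - 2; no integer root y with |y| ≤ 4.
  x = 0: f_y(0, y) = 3*y**2 + 2*y; vanishes at y ∈ {0}. (0, 0): f_x = 0, f = 0 — SINGULAR.
  x = 1: f_y(1, y) = 3*y**2 - 2; no integer root y with |y| ≤ 4.
  x = 2: f_y(2, y) = 3*y**2 - 2*y - 8; vanishes at y ∈ {2}. (2, 2): f_x = -44 ≠ 0.
  x = 3: f_y(3, y) = 3*y**2 - 4*y - 18; no integer root y with |y| ≤ 4.
  x = 4: f_y(4, y) = 3*y**2 - 6*y - 32; no integer root y with |y| ≤ 4.
Only singular point on the grid: (0, 0).
Classify: substitute x = 0 + u, y = 0 + v and expand: f = -2*u**3 - 2*u**2*v - u*v**2 + v**3 + v**2.
No constant or linear terms (consistent with a singular point). Quadratic part: v**2. Cubic part: -2*u**3 - 2*u**2*v - u*v**2 + v**3.
The quadratic part v**2 is a perfect square, so there is a single (double) tangent line v = 0, i.e. y = 0. Restricting the cubic part to that line (v = 0) leaves -2*u**3 ≠ 0, so f is not divisible by v and the branch is v² ≈ 2*u**3 to lowest order — this is a cusp.
Classification: cusp.


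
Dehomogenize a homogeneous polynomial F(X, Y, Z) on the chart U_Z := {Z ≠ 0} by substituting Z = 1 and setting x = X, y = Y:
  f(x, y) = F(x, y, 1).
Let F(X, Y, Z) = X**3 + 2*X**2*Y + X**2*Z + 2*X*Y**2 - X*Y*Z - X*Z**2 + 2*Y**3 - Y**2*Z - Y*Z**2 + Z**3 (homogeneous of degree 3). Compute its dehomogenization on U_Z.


f(x, y) = x**3 + 2*x**2*y + x**2 + 2*x*y**2 - x*y - x + 2*y**3 - y**2 - y + 1

On U_Z we set Z = 1. Each monomial c·X^i·Y^j·Z^k in F becomes c·x^i·y^j·1^k = c·x^i·y^j.
Substituting Z = 1: F(X, Y, 1) = x**3 + 2*x**2*y + x**2 + 2*x*y**2 - x*y - x + 2*y**3 - y**2 - y + 1.
Note: deg(f) ≤ deg(F) = 3; strict inequality happens when F is divisible by Z (lost terms).


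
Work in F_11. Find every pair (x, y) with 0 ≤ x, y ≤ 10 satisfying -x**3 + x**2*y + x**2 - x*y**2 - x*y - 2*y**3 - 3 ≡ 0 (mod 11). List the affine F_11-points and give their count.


Affine F_11-points: {(0, 5), (1, 3), (2, 5), (4, 5), (5, 2), (5, 4), (5, 8), (7, 0), (7, 1), (8, 0), (10, 1), (10, 6), (10, 10)}; count = 13.

For each of the 121 pairs (x, y) ∈ F_11², evaluate f(x, y) mod 11. Record the zeros.
  x = 0: [0↦8, 1↦6, 2↦3, 3↦9, 4↦1, 5↦0, 6↦5, 7↦4, 8↦7, 9↦2, 10↦10]  zeros at y ∈ {5}
  x = 1: [0↦8, 1↦5, 2↦10, 3↦0, 4↦7, 5↦8, 6↦2, 7↦10, 8↦9, 9↦9, 10↦9]  zeros at y ∈ {3}
  x = 2: [0↦4, 1↦2, 2↦6, 3↦4, 4↦6, 5↦0, 6↦7, 7↦4, 8↦1, 9↦8, 10↦2]  zeros at y ∈ {5}
  x = 3: [0↦1, 1↦2, 2↦7, 3↦4, 4↦3, 5↦3, 6↦3, 7↦2, 8↦10, 9↦4, 10↦5]  zeros at y ∈ ∅
  x = 4: [0↦4, 1↦10, 2↦7, 3↦5, 4↦3, 5↦0, 6↦6, 7↦9, 8↦8, 9↦2, 10↦1]  zeros at y ∈ {5}
  x = 5: [0↦7, 1↦9, 2↦0, 3↦1, 4↦0, 5↦7, 6↦10, 7↦8, 8↦0, 9↦7, 10↦6]  zeros at y ∈ {2, 4, 8}
  x = 6: [0↦4, 1↦4, 2↦2, 3↦8, 4↦10, 5↦7, 6↦9, 7↦4, 8↦2, 9↦2, 10↦3]  zeros at y ∈ ∅
  x = 7: [0↦0, 1↦0, 2↦7, 3↦9, 4↦5, 5↦5, 6↦8, 7↦2, 8↦8, 9↦3, 10↦8]  zeros at y ∈ {0, 1}
  x = 8: [0↦0, 1↦2, 2↦9, 3↦9, 4↦1, 5↦6, 6↦1, 7↦7, 8↦1, 9↦4, 10↦4]  zeros at y ∈ {0}
  x = 9: [0↦9, 1↦4, 2↦2, 3↦2, 4↦3, 5↦4, 6↦4, 7↦2, 8↦8, 9↦10, 10↦7]  zeros at y ∈ ∅
  x = 10: [0↦10, 1↦0, 2↦2, 3↦4, 4↦5, 5↦4, 6↦0, 7↦3, 8↦1, 9↦4, 10↦0]  zeros at y ∈ {1, 6, 10}
Collecting zeros: affine points = {(0, 5), (1, 3), (2, 5), (4, 5), (5, 2), (5, 4), (5, 8), (7, 0), (7, 1), (8, 0), (10, 1), (10, 6), (10, 10)}.
Total count |C(F_11)_aff| = 13.


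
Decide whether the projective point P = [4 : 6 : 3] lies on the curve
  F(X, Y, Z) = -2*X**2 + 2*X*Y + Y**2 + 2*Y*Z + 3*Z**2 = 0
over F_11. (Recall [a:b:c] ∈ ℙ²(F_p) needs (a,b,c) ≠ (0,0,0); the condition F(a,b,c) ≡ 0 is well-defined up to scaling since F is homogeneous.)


F(4,6,3) ≡ 5 (mod 11); P is NOT on the curve.

Evaluate F(4, 6, 3) term-by-term (mod 11).
  -2*X**2 ↦ -2·16·1·1 = -32
  2*X*Y ↦ 2·4·6·1 = 48
  Y**2 ↦ 1·1·36·1 = 36
  2*Y*Z ↦ 2·1·6·3 = 36
  3*Z**2 ↦ 3·1·1·9 = 27
Sum: F(4, 6, 3) = (-32) + (48) + (36) + (36) + (27) = 115.
Reducing mod 11: 115 ≡ 5 (mod 11).
Since F(a, b, c) ≡ 5 ≠ 0 (mod 11), P does NOT lie on the curve.


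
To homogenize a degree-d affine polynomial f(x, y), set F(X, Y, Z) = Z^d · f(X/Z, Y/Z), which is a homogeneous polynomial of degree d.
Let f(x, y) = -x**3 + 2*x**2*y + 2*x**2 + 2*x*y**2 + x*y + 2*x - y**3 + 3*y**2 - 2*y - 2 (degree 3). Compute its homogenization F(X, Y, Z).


F(X, Y, Z) = -X**3 + 2*X**2*Y + 2*X**2*Z + 2*X*Y**2 + X*Y*Z + 2*X*Z**2 - Y**3 + 3*Y**2*Z - 2*Y*Z**2 - 2*Z**3

deg(f) = 3.
Substitute x = X/Z, y = Y/Z into f, then multiply by Z^3.
  monomial -1·x^3·y^0 ↦ -1·X^3·Y^0·Z^0.
  monomial 2·x^2·y^1 ↦ 2·X^2·Y^1·Z^0.
  monomial 2·x^2·y^0 ↦ 2·X^2·Y^0·Z^1.
  monomial 2·x^1·y^2 ↦ 2·X^1·Y^2·Z^0.
  monomial 1·x^1·y^1 ↦ 1·X^1·Y^1·Z^1.
  monomial 2·x^1·y^0 ↦ 2·X^1·Y^0·Z^2.
  monomial -1·x^0·y^3 ↦ -1·X^0·Y^3·Z^0.
  monomial 3·x^0·y^2 ↦ 3·X^0·Y^2·Z^1.
  monomial -2·x^0·y^1 ↦ -2·X^0·Y^1·Z^2.
  monomial -2·x^0·y^0 ↦ -2·X^0·Y^0·Z^3.
Collecting: F(X, Y, Z) = -X**3 + 2*X**2*Y + 2*X**2*Z + 2*X*Y**2 + X*Y*Z + 2*X*Z**2 - Y**3 + 3*Y**2*Z - 2*Y*Z**2 - 2*Z**3.


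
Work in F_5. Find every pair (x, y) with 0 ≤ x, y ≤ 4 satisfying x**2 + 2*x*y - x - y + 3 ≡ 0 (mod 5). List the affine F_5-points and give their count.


Affine F_5-points: {(0, 3), (1, 2), (2, 0), (4, 0)}; count = 4.

For each of the 25 pairs (x, y) ∈ F_5², evaluate f(x, y) mod 5. Record the zeros.
  x = 0: [0↦3, 1↦2, 2↦1, 3↦0, 4↦4]  zeros at y ∈ {3}
  x = 1: [0↦3, 1↦4, 2↦0, 3↦1, 4↦2]  zeros at y ∈ {2}
  x = 2: [0↦0, 1↦3, 2↦1, 3↦4, 4↦2]  zeros at y ∈ {0}
  x = 3: [0↦4, 1↦4, 2↦4, 3↦4, 4↦4]  zeros at y ∈ ∅
  x = 4: [0↦0, 1↦2, 2↦4, 3↦1, 4↦3]  zeros at y ∈ {0}
Collecting zeros: affine points = {(0, 3), (1, 2), (2, 0), (4, 0)}.
Total count |C(F_5)_aff| = 4.


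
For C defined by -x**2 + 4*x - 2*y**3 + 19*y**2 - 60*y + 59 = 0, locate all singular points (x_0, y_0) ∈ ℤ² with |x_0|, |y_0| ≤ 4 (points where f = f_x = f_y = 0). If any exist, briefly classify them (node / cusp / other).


Singular points: {(2, 3)}; classification: node.

Compute partial derivatives:
  f_x = 4 - 2*x.
  f_y = -6*y**2 + 38*y - 60.
Scan x_0 ∈ {−4, ..., 4}. For each x_0, f_y(x_0, y) is a polynomial in y; find its integer roots y ∈ {−4, ..., 4}, then test f_x and f at those candidates.
  x = -4: f_y(-4, y) = -6*y**2 + 38*y - 60; vanishes at y ∈ {3}. (-4, 3): f_x = 12 ≠ 0.
  x = -3: f_y(-3, y) = -6*y**2 + 38*y - 60; vanishes at y ∈ {3}. (-3, 3): f_x = 10 ≠ 0.
  x = -2: f_y(-2, y) = -6*y**2 + 38*y - 60; vanishes at y ∈ {3}. (-2, 3): f_x = 8 ≠ 0.
  x = -1: f_y(-1, y) = -6*y**2 + 38*y - 60; vanishes at y ∈ {3}. (-1, 3): f_x = 6 ≠ 0.
  x = 0: f_y(0, y) = -6*y**2 + 38*y - 60; vanishes at y ∈ {3}. (0, 3): f_x = 4 ≠ 0.
  x = 1: f_y(1, y) = -6*y**2 + 38*y - 60; vanishes at y ∈ {3}. (1, 3): f_x = 2 ≠ 0.
  x = 2: f_y(2, y) = -6*y**2 + 38*y - 60; vanishes at y ∈ {3}. (2, 3): f_x = 0, f = 0 — SINGULAR.
  x = 3: f_y(3, y) = -6*y**2 + 38*y - 60; vanishes at y ∈ {3}. (3, 3): f_x = -2 ≠ 0.
  x = 4: f_y(4, y) = -6*y**2 + 38*y - 60; vanishes at y ∈ {3}. (4, 3): f_x = -4 ≠ 0.
Only singular point on the grid: (2, 3).
Classify: substitute x = 2 + u, y = 3 + v and expand: f = -u**2 - 2*v**3 + v**2.
No constant or linear terms (consistent with a singular point). Quadratic part: -u**2 + v**2. Cubic part: -2*v**3.
The quadratic part v**2 - u**2 = (v − u)(v + u) splits into two distinct linear factors, so there are two distinct tangent lines y − 3 = ±(x − 2) — this is a node (ordinary double point).
Classification: node.


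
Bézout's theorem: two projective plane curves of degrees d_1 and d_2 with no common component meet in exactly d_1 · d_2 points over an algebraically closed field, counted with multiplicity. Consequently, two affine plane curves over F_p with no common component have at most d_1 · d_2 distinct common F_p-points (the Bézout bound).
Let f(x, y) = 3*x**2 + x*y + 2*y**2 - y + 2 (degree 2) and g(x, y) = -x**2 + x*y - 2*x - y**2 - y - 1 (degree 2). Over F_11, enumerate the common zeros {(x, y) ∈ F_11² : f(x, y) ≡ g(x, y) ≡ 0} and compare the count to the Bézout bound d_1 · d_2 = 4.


Common zeros: ∅; count = 0; Bézout bound = 4.

deg(f) = 2, deg(g) = 2, so Bézout bound = 4.
Scan x ∈ F_11. For each x, list the y ∈ F_11 with f(x, y) ≡ 0 and those with g(x, y) ≡ 0 (mod 11); the common zeros in that column are the intersection.
  x = 0: f ≡ 0 at y ∈ ∅; g ≡ 0 at y ∈ ∅; common: ∅.
  x = 1: f ≡ 0 at y ∈ {5, 6}; g ≡ 0 at y ∈ ∅; common: ∅.
  x = 2: f ≡ 0 at y ∈ ∅; g ≡ 0 at y ∈ {2, 10}; common: ∅.
  x = 3: f ≡ 0 at y ∈ {1, 9}; g ≡ 0 at y ∈ ∅; common: ∅.
  x = 4: f ≡ 0 at y ∈ {1, 3}; g ≡ 0 at y ∈ ∅; common: ∅.
  x = 5: f ≡ 0 at y ∈ {0, 9}; g ≡ 0 at y ∈ {1, 3}; common: ∅.
  x = 6: f ≡ 0 at y ∈ {0, 3}; g ≡ 0 at y ∈ {6, 10}; common: ∅.
  x = 7: f ≡ 0 at y ∈ ∅; g ≡ 0 at y ∈ {3}; common: ∅.
  x = 8: f ≡ 0 at y ∈ {6, 7}; g ≡ 0 at y ∈ {9}; common: ∅.
  x = 9: f ≡ 0 at y ∈ ∅; g ≡ 0 at y ∈ {2, 6}; common: ∅.
  x = 10: f ≡ 0 at y ∈ ∅; g ≡ 0 at y ∈ {0, 9}; common: ∅.
Collecting: common zeros = ∅, so the count is 0.
Comparison with the Bézout bound: 0 ≤ 4 = deg(f)·deg(g), as expected for curves with no common component (the affine F_11-count falls short of the bound because intersections may lie at infinity, over extension fields, or carry multiplicity).


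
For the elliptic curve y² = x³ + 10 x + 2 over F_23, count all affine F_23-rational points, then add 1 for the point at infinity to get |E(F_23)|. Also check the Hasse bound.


Affine points = {(0, 5), (0, 18), (1, 6), (1, 17), (3, 6), (3, 17), (5, 4), (5, 19), (6, 5), (6, 18), (7, 1), (7, 22), (9, 4), (9, 19), (13, 11), (13, 12), (15, 10), (15, 13), (16, 7), (16, 16), (17, 5), (17, 18), (19, 6), (19, 17)}; affine count = 24; |E(F_23)| = 25.

Discriminant check: Δ ∝ 4a³ + 27b² = 4·10³ + 27·2² = 4·1000 + 27·4 ≡ 14 (mod 23). Nonzero ⇒ E is nonsingular.
For each x ∈ F_23, compute rhs = x³ + 10·x + 2 mod 23, then count y ∈ F_23 with y² ≡ rhs.
  x = 0: rhs = 2, matching y values: 5, 18 (2 points).
  x = 1: rhs = 13, matching y values: 6, 17 (2 points).
  x = 2: rhs = 7, matching y values: none (0 points).
  x = 3: rhs = 13, matching y values: 6, 17 (2 points).
  x = 4: rhs = 14, matching y values: none (0 points).
  x = 5: rhs = 16, matching y values: 4, 19 (2 points).
  x = 6: rhs = 2, matching y values: 5, 18 (2 points).
  x = 7: rhs = 1, matching y values: 1, 22 (2 points).
  x = 8: rhs = 19, matching y values: none (0 points).
  x = 9: rhs = 16, matching y values: 4, 19 (2 points).
  x = 10: rhs = 21, matching y values: none (0 points).
  x = 11: rhs = 17, matching y values: none (0 points).
  x = 12: rhs = 10, matching y values: none (0 points).
  x = 13: rhs = 6, matching y values: 11, 12 (2 points).
  x = 14: rhs = 11, matching y values: none (0 points).
  x = 15: rhs = 8, matching y values: 10, 13 (2 points).
  x = 16: rhs = 3, matching y values: 7, 16 (2 points).
  x = 17: rhs = 2, matching y values: 5, 18 (2 points).
  x = 18: rhs = 11, matching y values: none (0 points).
  x = 19: rhs = 13, matching y values: 6, 17 (2 points).
  x = 20: rhs = 14, matching y values: none (0 points).
  x = 21: rhs = 20, matching y values: none (0 points).
  x = 22: rhs = 14, matching y values: none (0 points).
Total affine count: 24.
Full point count |E(F_23)| = 24 + 1 = 25.
Hasse bound: |25 − (23+1)| = |1| = 1 ≤ 2√23 ≈ 9.5917 ✓.


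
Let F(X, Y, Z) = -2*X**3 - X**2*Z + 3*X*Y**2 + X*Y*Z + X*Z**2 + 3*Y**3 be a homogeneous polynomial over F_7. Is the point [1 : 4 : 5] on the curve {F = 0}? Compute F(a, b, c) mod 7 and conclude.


F(1,4,5) ≡ 5 (mod 7); P is NOT on the curve.

Evaluate F(1, 4, 5) term-by-term (mod 7).
  -2*X**3 ↦ -2·1·1·1 = -2
  -X**2*Z ↦ -1·1·1·5 = -5
  3*X*Y**2 ↦ 3·1·16·1 = 48
  X*Y*Z ↦ 1·1·4·5 = 20
  X*Z**2 ↦ 1·1·1·25 = 25
  3*Y**3 ↦ 3·1·64·1 = 192
Sum: F(1, 4, 5) = (-2) + (-5) + (48) + (20) + (25) + (192) = 278.
Reducing mod 7: 278 ≡ 5 (mod 7).
Since F(a, b, c) ≡ 5 ≠ 0 (mod 7), P does NOT lie on the curve.


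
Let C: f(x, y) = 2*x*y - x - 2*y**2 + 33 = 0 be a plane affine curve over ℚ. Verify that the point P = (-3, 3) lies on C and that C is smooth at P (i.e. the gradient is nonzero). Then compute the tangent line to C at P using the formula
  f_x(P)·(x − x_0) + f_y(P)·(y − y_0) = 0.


Tangent line at P: 5*x - 18*y + 69 = 0.

Step 1: f(-3, 3) = 0, so P lies on C.
Step 2: partial derivatives
  f_x(x, y) = 2*y - 1, f_y(x, y) = 2*x - 4*y.
  f_x(P) = 5, f_y(P) = -18 (gradient nonzero, so P is smooth).
Step 3: tangent line at P: 5·(x − -3) + -18·(y − 3) = 0.
Expanding: 5*x - 18*y + 69 = 0.


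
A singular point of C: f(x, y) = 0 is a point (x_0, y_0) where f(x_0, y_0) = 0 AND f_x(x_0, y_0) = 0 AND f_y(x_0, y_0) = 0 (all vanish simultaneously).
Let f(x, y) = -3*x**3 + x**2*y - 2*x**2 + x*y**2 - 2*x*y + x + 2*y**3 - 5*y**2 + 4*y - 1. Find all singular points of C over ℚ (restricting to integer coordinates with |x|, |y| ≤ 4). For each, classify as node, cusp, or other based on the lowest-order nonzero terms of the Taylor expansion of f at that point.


Singular points: {(0, 1)}; classification: node.

Compute partial derivatives:
  f_x = -9*x**2 + 2*x*y - 4*x + y**2 - 2*y + 1.
  f_y = x**2 + 2*x*y - 2*x + 6*y**2 - 10*y + 4.
Scan x_0 ∈ {−4, ..., 4}. For each x_0, f_y(x_0, y) is a polynomial in y; find its integer roots y ∈ {−4, ..., 4}, then test f_x and f at those candidates.
  x = -4: f_y(-4, y) = 6*y**2 - 18*y + 28; no integer root y with |y| ≤ 4.
  x = -3: f_y(-3, y) = 6*y**2 - 16*y + 19; no integer root y with |y| ≤ 4.
  x = -2: f_y(-2, y) = 6*y**2 - 14*y + 12; no integer root y with |y| ≤ 4.
  x = -1: f_y(-1, y) = 6*y**2 - 12*y + 7; no integer root y with |y| ≤ 4.
  x = 0: f_y(0, y) = 6*y**2 - 10*y + 4; vanishes at y ∈ {1}. (0, 1): f_x = 0, f = 0 — SINGULAR.
  x = 1: f_y(1, y) = 6*y**2 - 8*y + 3; no integer root y with |y| ≤ 4.
  x = 2: f_y(2, y) = 6*y**2 - 6*y + 4; no integer root y with |y| ≤ 4.
  x = 3: f_y(3, y) = 6*y**2 - 4*y + 7; no integer root y with |y| ≤ 4.
  x = 4: f_y(4, y) = 6*y**2 - 2*y + 12; no integer root y with |y| ≤ 4.
Only singular point on the grid: (0, 1).
Classify: substitute x = 0 + u, y = 1 + v and expand: f = -3*u**3 + u**2*v - u**2 + u*v**2 + 2*v**3 + v**2.
No constant or linear terms (consistent with a singular point). Quadratic part: -u**2 + v**2. Cubic part: -3*u**3 + u**2*v + u*v**2 + 2*v**3.
The quadratic part v**2 - u**2 = (v − u)(v + u) splits into two distinct linear factors, so there are two distinct tangent lines y − 1 = ±(x − 0) — this is a node (ordinary double point).
Classification: node.


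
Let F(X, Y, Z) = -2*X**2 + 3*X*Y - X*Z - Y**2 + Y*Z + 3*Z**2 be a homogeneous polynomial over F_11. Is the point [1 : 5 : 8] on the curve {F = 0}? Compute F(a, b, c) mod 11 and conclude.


F(1,5,8) ≡ 3 (mod 11); P is NOT on the curve.

Evaluate F(1, 5, 8) term-by-term (mod 11).
  -2*X**2 ↦ -2·1·1·1 = -2
  3*X*Y ↦ 3·1·5·1 = 15
  -X*Z ↦ -1·1·1·8 = -8
  -Y**2 ↦ -1·1·25·1 = -25
  Y*Z ↦ 1·1·5·8 = 40
  3*Z**2 ↦ 3·1·1·64 = 192
Sum: F(1, 5, 8) = (-2) + (15) + (-8) + (-25) + (40) + (192) = 212.
Reducing mod 11: 212 ≡ 3 (mod 11).
Since F(a, b, c) ≡ 3 ≠ 0 (mod 11), P does NOT lie on the curve.


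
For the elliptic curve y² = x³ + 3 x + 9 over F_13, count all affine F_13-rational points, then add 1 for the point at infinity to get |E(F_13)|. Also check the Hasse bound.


Affine points = {(0, 3), (0, 10), (1, 0), (2, 6), (2, 7), (6, 3), (6, 10), (7, 3), (7, 10), (8, 5), (8, 8), (10, 5), (10, 8)}; affine count = 13; |E(F_13)| = 14.

Discriminant check: Δ ∝ 4a³ + 27b² = 4·3³ + 27·9² = 4·27 + 27·81 ≡ 7 (mod 13). Nonzero ⇒ E is nonsingular.
For each x ∈ F_13, compute rhs = x³ + 3·x + 9 mod 13, then count y ∈ F_13 with y² ≡ rhs.
  x = 0: rhs = 9, matching y values: 3, 10 (2 points).
  x = 1: rhs = 0, matching y values: 0 (1 points).
  x = 2: rhs = 10, matching y values: 6, 7 (2 points).
  x = 3: rhs = 6, matching y values: none (0 points).
  x = 4: rhs = 7, matching y values: none (0 points).
  x = 5: rhs = 6, matching y values: none (0 points).
  x = 6: rhs = 9, matching y values: 3, 10 (2 points).
  x = 7: rhs = 9, matching y values: 3, 10 (2 points).
  x = 8: rhs = 12, matching y values: 5, 8 (2 points).
  x = 9: rhs = 11, matching y values: none (0 points).
  x = 10: rhs = 12, matching y values: 5, 8 (2 points).
  x = 11: rhs = 8, matching y values: none (0 points).
  x = 12: rhs = 5, matching y values: none (0 points).
Total affine count: 13.
Full point count |E(F_13)| = 13 + 1 = 14.
Hasse bound: |14 − (13+1)| = |0| = 0 ≤ 2√13 ≈ 7.2111 ✓.


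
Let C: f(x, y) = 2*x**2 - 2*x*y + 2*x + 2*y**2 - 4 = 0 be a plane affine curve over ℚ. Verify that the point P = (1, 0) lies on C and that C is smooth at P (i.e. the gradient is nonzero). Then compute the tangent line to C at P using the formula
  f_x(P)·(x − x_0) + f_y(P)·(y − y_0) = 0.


Tangent line at P: 6*x - 2*y - 6 = 0.

Step 1: f(1, 0) = 0, so P lies on C.
Step 2: partial derivatives
  f_x(x, y) = 4*x - 2*y + 2, f_y(x, y) = -2*x + 4*y.
  f_x(P) = 6, f_y(P) = -2 (gradient nonzero, so P is smooth).
Step 3: tangent line at P: 6·(x − 1) + -2·(y − 0) = 0.
Expanding: 6*x - 2*y - 6 = 0.


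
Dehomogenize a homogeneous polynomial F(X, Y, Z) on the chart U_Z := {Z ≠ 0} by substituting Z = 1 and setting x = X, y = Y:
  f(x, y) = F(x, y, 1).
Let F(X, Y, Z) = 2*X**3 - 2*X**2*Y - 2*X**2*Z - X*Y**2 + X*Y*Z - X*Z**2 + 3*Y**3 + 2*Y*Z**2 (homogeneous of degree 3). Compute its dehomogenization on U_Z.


f(x, y) = 2*x**3 - 2*x**2*y - 2*x**2 - x*y**2 + x*y - x + 3*y**3 + 2*y

On U_Z we set Z = 1. Each monomial c·X^i·Y^j·Z^k in F becomes c·x^i·y^j·1^k = c·x^i·y^j.
Substituting Z = 1: F(X, Y, 1) = 2*x**3 - 2*x**2*y - 2*x**2 - x*y**2 + x*y - x + 3*y**3 + 2*y.
Note: deg(f) ≤ deg(F) = 3; strict inequality happens when F is divisible by Z (lost terms).


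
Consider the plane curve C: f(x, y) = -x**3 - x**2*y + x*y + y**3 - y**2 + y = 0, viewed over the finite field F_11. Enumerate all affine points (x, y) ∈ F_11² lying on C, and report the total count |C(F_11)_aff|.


Affine F_11-points: {(0, 0), (1, 1), (3, 2), (4, 10), (5, 9), (6, 8), (9, 3), (9, 10), (10, 1), (10, 10)}; count = 10.

For each of the 121 pairs (x, y) ∈ F_11², evaluate f(x, y) mod 11. Record the zeros.
  x = 0: [0↦0, 1↦1, 2↦6, 3↦10, 4↦8, 5↦6, 6↦10, 7↦4, 8↦5, 9↦8, 10↦8]  zeros at y ∈ {0}
  x = 1: [0↦10, 1↦0, 2↦5, 3↦9, 4↦7, 5↦5, 6↦9, 7↦3, 8↦4, 9↦7, 10↦7]  zeros at y ∈ {1}
  x = 2: [0↦3, 1↦2, 2↦5, 3↦7, 4↦3, 5↦10, 6↦1, 7↦4, 8↦3, 9↦4, 10↦2]  zeros at y ∈ ∅
  x = 3: [0↦6, 1↦1, 2↦0, 3↦9, 4↦1, 5↦4, 6↦2, 7↦1, 8↦7, 9↦4, 10↦9]  zeros at y ∈ {2}
  x = 4: [0↦2, 1↦2, 2↦6, 3↦9, 4↦6, 5↦3, 6↦6, 7↦10, 8↦10, 9↦1, 10↦0]  zeros at y ∈ {10}
  x = 5: [0↦7, 1↦10, 2↦6, 3↦1, 4↦1, 5↦1, 6↦7, 7↦3, 8↦6, 9↦0, 10↦2]  zeros at y ∈ {9}
  x = 6: [0↦4, 1↦8, 2↦5, 3↦1, 4↦2, 5↦3, 6↦10, 7↦7, 8↦0, 9↦6, 10↦9]  zeros at y ∈ {8}
  x = 7: [0↦9, 1↦1, 2↦8, 3↦3, 4↦3, 5↦3, 6↦9, 7↦5, 8↦8, 9↦2, 10↦4]  zeros at y ∈ ∅
  x = 8: [0↦5, 1↦5, 2↦9, 3↦1, 4↦9, 5↦6, 6↦9, 7↦2, 8↦2, 9↦4, 10↦3]  zeros at y ∈ ∅
  x = 9: [0↦8, 1↦3, 2↦2, 3↦0, 4↦3, 5↦6, 6↦4, 7↦3, 8↦9, 9↦6, 10↦0]  zeros at y ∈ {3, 10}
  x = 10: [0↦1, 1↦0, 2↦3, 3↦5, 4↦1, 5↦8, 6↦10, 7↦2, 8↦1, 9↦2, 10↦0]  zeros at y ∈ {1, 10}
Collecting zeros: affine points = {(0, 0), (1, 1), (3, 2), (4, 10), (5, 9), (6, 8), (9, 3), (9, 10), (10, 1), (10, 10)}.
Total count |C(F_11)_aff| = 10.


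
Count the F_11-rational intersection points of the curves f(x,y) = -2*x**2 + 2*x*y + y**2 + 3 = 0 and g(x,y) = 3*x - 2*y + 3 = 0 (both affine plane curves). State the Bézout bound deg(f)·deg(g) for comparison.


Common zeros: ∅; count = 0; Bézout bound = 2.

deg(f) = 2, deg(g) = 1, so Bézout bound = 2.
Scan x ∈ F_11. For each x, list the y ∈ F_11 with f(x, y) ≡ 0 and those with g(x, y) ≡ 0 (mod 11); the common zeros in that column are the intersection.
  x = 0: f ≡ 0 at y ∈ ∅; g ≡ 0 at y ∈ {7}; common: ∅.
  x = 1: f ≡ 0 at y ∈ {10}; g ≡ 0 at y ∈ {3}; common: ∅.
  x = 2: f ≡ 0 at y ∈ {1, 6}; g ≡ 0 at y ∈ {10}; common: ∅.
  x = 3: f ≡ 0 at y ∈ ∅; g ≡ 0 at y ∈ {6}; common: ∅.
  x = 4: f ≡ 0 at y ∈ {6, 8}; g ≡ 0 at y ∈ {2}; common: ∅.
  x = 5: f ≡ 0 at y ∈ ∅; g ≡ 0 at y ∈ {9}; common: ∅.
  x = 6: f ≡ 0 at y ∈ ∅; g ≡ 0 at y ∈ {5}; common: ∅.
  x = 7: f ≡ 0 at y ∈ {3, 5}; g ≡ 0 at y ∈ {1}; common: ∅.
  x = 8: f ≡ 0 at y ∈ ∅; g ≡ 0 at y ∈ {8}; common: ∅.
  x = 9: f ≡ 0 at y ∈ {5, 10}; g ≡ 0 at y ∈ {4}; common: ∅.
  x = 10: f ≡ 0 at y ∈ {1}; g ≡ 0 at y ∈ {0}; common: ∅.
Collecting: common zeros = ∅, so the count is 0.
Comparison with the Bézout bound: 0 ≤ 2 = deg(f)·deg(g), as expected for curves with no common component (the affine F_11-count falls short of the bound because intersections may lie at infinity, over extension fields, or carry multiplicity).


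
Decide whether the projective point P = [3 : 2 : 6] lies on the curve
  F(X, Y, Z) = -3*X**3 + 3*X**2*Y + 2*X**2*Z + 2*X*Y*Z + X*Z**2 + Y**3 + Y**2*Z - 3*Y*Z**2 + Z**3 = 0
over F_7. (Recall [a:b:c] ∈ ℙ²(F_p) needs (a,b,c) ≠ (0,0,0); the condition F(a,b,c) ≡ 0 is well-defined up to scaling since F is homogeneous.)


F(3,2,6) ≡ 6 (mod 7); P is NOT on the curve.

Evaluate F(3, 2, 6) term-by-term (mod 7).
  -3*X**3 ↦ -3·27·1·1 = -81
  3*X**2*Y ↦ 3·9·2·1 = 54
  2*X**2*Z ↦ 2·9·1·6 = 108
  2*X*Y*Z ↦ 2·3·2·6 = 72
  X*Z**2 ↦ 1·3·1·36 = 108
  Y**3 ↦ 1·1·8·1 = 8
  Y**2*Z ↦ 1·1·4·6 = 24
  -3*Y*Z**2 ↦ -3·1·2·36 = -216
  Z**3 ↦ 1·1·1·216 = 216
Sum: F(3, 2, 6) = (-81) + (54) + (108) + (72) + (108) + (8) + (24) + (-216) + (216) = 293.
Reducing mod 7: 293 ≡ 6 (mod 7).
Since F(a, b, c) ≡ 6 ≠ 0 (mod 7), P does NOT lie on the curve.


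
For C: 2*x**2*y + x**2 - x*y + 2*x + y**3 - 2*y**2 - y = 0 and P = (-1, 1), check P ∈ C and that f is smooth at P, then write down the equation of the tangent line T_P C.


Tangent line at P: -5*x + y - 6 = 0.

Step 1: f(-1, 1) = 0, so P lies on C.
Step 2: partial derivatives
  f_x(x, y) = 4*x*y + 2*x - y + 2, f_y(x, y) = 2*x**2 - x + 3*y**2 - 4*y - 1.
  f_x(P) = -5, f_y(P) = 1 (gradient nonzero, so P is smooth).
Step 3: tangent line at P: -5·(x − -1) + 1·(y − 1) = 0.
Expanding: -5*x + y - 6 = 0.


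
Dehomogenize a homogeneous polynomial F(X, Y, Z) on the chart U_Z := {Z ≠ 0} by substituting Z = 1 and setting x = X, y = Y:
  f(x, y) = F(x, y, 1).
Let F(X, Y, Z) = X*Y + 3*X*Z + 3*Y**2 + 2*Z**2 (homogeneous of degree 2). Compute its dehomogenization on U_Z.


f(x, y) = x*y + 3*x + 3*y**2 + 2

On U_Z we set Z = 1. Each monomial c·X^i·Y^j·Z^k in F becomes c·x^i·y^j·1^k = c·x^i·y^j.
Substituting Z = 1: F(X, Y, 1) = x*y + 3*x + 3*y**2 + 2.
Note: deg(f) ≤ deg(F) = 2; strict inequality happens when F is divisible by Z (lost terms).


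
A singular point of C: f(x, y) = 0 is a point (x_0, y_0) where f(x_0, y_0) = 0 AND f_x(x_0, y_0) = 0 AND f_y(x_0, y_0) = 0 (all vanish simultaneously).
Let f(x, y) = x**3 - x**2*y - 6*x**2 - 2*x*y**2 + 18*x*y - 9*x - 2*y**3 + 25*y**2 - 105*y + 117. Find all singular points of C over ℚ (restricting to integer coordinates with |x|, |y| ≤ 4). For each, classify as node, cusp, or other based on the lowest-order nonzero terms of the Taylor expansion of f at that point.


Singular points: {(3, 3)}; classification: cusp.

Compute partial derivatives:
  f_x = 3*x**2 - 2*x*y - 12*x - 2*y**2 + 18*y - 9.
  f_y = -x**2 - 4*x*y + 18*x - 6*y**2 + 50*y - 105.
Scan x_0 ∈ {−4, ..., 4}. For each x_0, f_y(x_0, y) is a polynomial in y; find its integer roots y ∈ {−4, ..., 4}, then test f_x and f at those candidates.
  x = -4: f_y(-4, y) = -6*y**2 + 66*y - 193; no integer root y with |y| ≤ 4.
  x = -3: f_y(-3, y) = -6*y**2 + 62*y - 168; no integer root y with |y| ≤ 4.
  x = -2: f_y(-2, y) = -6*y**2 + 58*y - 145; no integer root y with |y| ≤ 4.
  x = -1: f_y(-1, y) = -6*y**2 + 54*y - 124; no integer root y with |y| ≤ 4.
  x = 0: f_y(0, y) = -6*y**2 + 50*y - 105; no integer root y with |y| ≤ 4.
  x = 1: f_y(1, y) = -6*y**2 + 46*y - 88; vanishes at y ∈ {4}. (1, 4): f_x = 14 ≠ 0.
  x = 2: f_y(2, y) = -6*y**2 + 42*y - 73; no integer root y with |y| ≤ 4.
  x = 3: f_y(3, y) = -6*y**2 + 38*y - 60; vanishes at y ∈ {3}. (3, 3): f_x = 0, f = 0 — SINGULAR.
  x = 4: f_y(4, y) = -6*y**2 + 34*y - 49; no integer root y with |y| ≤ 4.
Only singular point on the grid: (3, 3).
Classify: substitute x = 3 + u, y = 3 + v and expand: f = u**3 - u**2*v - 2*u*v**2 - 2*v**3 + v**2.
No constant or linear terms (consistent with a singular point). Quadratic part: v**2. Cubic part: u**3 - u**2*v - 2*u*v**2 - 2*v**3.
The quadratic part v**2 is a perfect square, so there is a single (double) tangent line v = 0, i.e. y = 3. Restricting the cubic part to that line (v = 0) leaves u**3 ≠ 0, so f is not divisible by v and the branch is v² ≈ -u**3 to lowest order — this is a cusp.
Classification: cusp.


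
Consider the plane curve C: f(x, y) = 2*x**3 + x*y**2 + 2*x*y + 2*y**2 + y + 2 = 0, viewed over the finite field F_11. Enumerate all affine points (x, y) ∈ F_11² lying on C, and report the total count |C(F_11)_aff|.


Affine F_11-points: {(1, 2), (1, 8), (2, 2), (2, 5), (6, 9), (6, 10), (7, 3), (7, 10), (8, 2), (8, 4), (9, 10), (10, 0), (10, 1)}; count = 13.

For each of the 121 pairs (x, y) ∈ F_11², evaluate f(x, y) mod 11. Record the zeros.
  x = 0: [0↦2, 1↦5, 2↦1, 3↦1, 4↦5, 5↦2, 6↦3, 7↦8, 8↦6, 9↦8, 10↦3]  zeros at y ∈ ∅
  x = 1: [0↦4, 1↦10, 2↦0, 3↦7, 4↦9, 5↦6, 6↦9, 7↦7, 8↦0, 9↦10, 10↦4]  zeros at y ∈ {2, 8}
  x = 2: [0↦7, 1↦5, 2↦0, 3↦3, 4↦3, 5↦0, 6↦5, 7↦7, 8↦6, 9↦2, 10↦6]  zeros at y ∈ {2, 5}
  x = 3: [0↦1, 1↦2, 2↦2, 3↦1, 4↦10, 5↦7, 6↦3, 7↦9, 8↦3, 9↦7, 10↦10]  zeros at y ∈ ∅
  x = 4: [0↦9, 1↦2, 2↦7, 3↦2, 4↦9, 5↦6, 6↦4, 7↦3, 8↦3, 9↦4, 10↦6]  zeros at y ∈ ∅
  x = 5: [0↦10, 1↦6, 2↦5, 3↦7, 4↦1, 5↦9, 6↦9, 7↦1, 8↦7, 9↦5, 10↦6]  zeros at y ∈ ∅
  x = 6: [0↦5, 1↦4, 2↦8, 3↦6, 4↦9, 5↦6, 6↦8, 7↦4, 8↦5, 9↦0, 10↦0]  zeros at y ∈ {9, 10}
  x = 7: [0↦6, 1↦8, 2↦6, 3↦0, 4↦1, 5↦9, 6↦2, 7↦2, 8↦9, 9↦1, 10↦0]  zeros at y ∈ {3, 10}
  x = 8: [0↦3, 1↦8, 2↦0, 3↦1, 4↦0, 5↦8, 6↦3, 7↦7, 8↦9, 9↦9, 10↦7]  zeros at y ∈ {2, 4}
  x = 9: [0↦8, 1↦5, 2↦2, 3↦10, 4↦7, 5↦4, 6↦1, 7↦9, 8↦6, 9↦3, 10↦0]  zeros at y ∈ {10}
  x = 10: [0↦0, 1↦0, 2↦2, 3↦6, 4↦1, 5↦9, 6↦8, 7↦9, 8↦1, 9↦6, 10↦2]  zeros at y ∈ {0, 1}
Collecting zeros: affine points = {(1, 2), (1, 8), (2, 2), (2, 5), (6, 9), (6, 10), (7, 3), (7, 10), (8, 2), (8, 4), (9, 10), (10, 0), (10, 1)}.
Total count |C(F_11)_aff| = 13.


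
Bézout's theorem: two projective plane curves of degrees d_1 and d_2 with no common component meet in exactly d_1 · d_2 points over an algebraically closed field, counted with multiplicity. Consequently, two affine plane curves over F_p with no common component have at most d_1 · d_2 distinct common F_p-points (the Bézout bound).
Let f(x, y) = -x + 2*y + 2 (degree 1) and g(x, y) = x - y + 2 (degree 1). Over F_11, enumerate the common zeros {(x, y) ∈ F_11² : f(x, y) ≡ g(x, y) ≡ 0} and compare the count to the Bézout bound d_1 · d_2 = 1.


Common zeros: {(5, 7)}; count = 1; Bézout bound = 1.

deg(f) = 1, deg(g) = 1, so Bézout bound = 1.
Scan x ∈ F_11. For each x, list the y ∈ F_11 with f(x, y) ≡ 0 and those with g(x, y) ≡ 0 (mod 11); the common zeros in that column are the intersection.
  x = 0: f ≡ 0 at y ∈ {10}; g ≡ 0 at y ∈ {2}; common: ∅.
  x = 1: f ≡ 0 at y ∈ {5}; g ≡ 0 at y ∈ {3}; common: ∅.
  x = 2: f ≡ 0 at y ∈ {0}; g ≡ 0 at y ∈ {4}; common: ∅.
  x = 3: f ≡ 0 at y ∈ {6}; g ≡ 0 at y ∈ {5}; common: ∅.
  x = 4: f ≡ 0 at y ∈ {1}; g ≡ 0 at y ∈ {6}; common: ∅.
  x = 5: f ≡ 0 at y ∈ {7}; g ≡ 0 at y ∈ {7}; common: {7}.
  x = 6: f ≡ 0 at y ∈ {2}; g ≡ 0 at y ∈ {8}; common: ∅.
  x = 7: f ≡ 0 at y ∈ {8}; g ≡ 0 at y ∈ {9}; common: ∅.
  x = 8: f ≡ 0 at y ∈ {3}; g ≡ 0 at y ∈ {10}; common: ∅.
  x = 9: f ≡ 0 at y ∈ {9}; g ≡ 0 at y ∈ {0}; common: ∅.
  x = 10: f ≡ 0 at y ∈ {4}; g ≡ 0 at y ∈ {1}; common: ∅.
Collecting: common zeros = {(5, 7)}, so the count is 1.
Comparison with the Bézout bound: 1 ≤ 1 = deg(f)·deg(g), as expected for curves with no common component (the bound is attained).


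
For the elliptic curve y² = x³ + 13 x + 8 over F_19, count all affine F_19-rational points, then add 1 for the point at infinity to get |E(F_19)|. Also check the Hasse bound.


Affine points = {(2, 2), (2, 17), (3, 6), (3, 13), (6, 6), (6, 13), (7, 9), (7, 10), (8, 4), (8, 15), (10, 6), (10, 13), (11, 0), (12, 7), (12, 12), (15, 5), (15, 14)}; affine count = 17; |E(F_19)| = 18.

Discriminant check: Δ ∝ 4a³ + 27b² = 4·13³ + 27·8² = 4·2197 + 27·64 ≡ 9 (mod 19). Nonzero ⇒ E is nonsingular.
For each x ∈ F_19, compute rhs = x³ + 13·x + 8 mod 19, then count y ∈ F_19 with y² ≡ rhs.
  x = 0: rhs = 8, matching y values: none (0 points).
  x = 1: rhs = 3, matching y values: none (0 points).
  x = 2: rhs = 4, matching y values: 2, 17 (2 points).
  x = 3: rhs = 17, matching y values: 6, 13 (2 points).
  x = 4: rhs = 10, matching y values: none (0 points).
  x = 5: rhs = 8, matching y values: none (0 points).
  x = 6: rhs = 17, matching y values: 6, 13 (2 points).
  x = 7: rhs = 5, matching y values: 9, 10 (2 points).
  x = 8: rhs = 16, matching y values: 4, 15 (2 points).
  x = 9: rhs = 18, matching y values: none (0 points).
  x = 10: rhs = 17, matching y values: 6, 13 (2 points).
  x = 11: rhs = 0, matching y values: 0 (1 points).
  x = 12: rhs = 11, matching y values: 7, 12 (2 points).
  x = 13: rhs = 18, matching y values: none (0 points).
  x = 14: rhs = 8, matching y values: none (0 points).
  x = 15: rhs = 6, matching y values: 5, 14 (2 points).
  x = 16: rhs = 18, matching y values: none (0 points).
  x = 17: rhs = 12, matching y values: none (0 points).
  x = 18: rhs = 13, matching y values: none (0 points).
Total affine count: 17.
Full point count |E(F_19)| = 17 + 1 = 18.
Hasse bound: |18 − (19+1)| = |-2| = 2 ≤ 2√19 ≈ 8.7178 ✓.


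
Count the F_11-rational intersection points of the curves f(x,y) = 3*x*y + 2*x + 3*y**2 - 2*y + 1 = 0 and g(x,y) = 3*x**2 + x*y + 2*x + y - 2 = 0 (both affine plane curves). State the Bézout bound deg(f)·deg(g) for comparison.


Common zeros: {(1, 4), (7, 9)}; count = 2; Bézout bound = 4.

deg(f) = 2, deg(g) = 2, so Bézout bound = 4.
Scan x ∈ F_11. For each x, list the y ∈ F_11 with f(x, y) ≡ 0 and those with g(x, y) ≡ 0 (mod 11); the common zeros in that column are the intersection.
  x = 0: f ≡ 0 at y ∈ {3, 5}; g ≡ 0 at y ∈ {2}; common: ∅.
  x = 1: f ≡ 0 at y ∈ {3, 4}; g ≡ 0 at y ∈ {4}; common: {4}.
  x = 2: f ≡ 0 at y ∈ {3}; g ≡ 0 at y ∈ {10}; common: ∅.
  x = 3: f ≡ 0 at y ∈ {2, 3}; g ≡ 0 at y ∈ {6}; common: ∅.
  x = 4: f ≡ 0 at y ∈ {1, 3}; g ≡ 0 at y ∈ {9}; common: ∅.
  x = 5: f ≡ 0 at y ∈ {0, 3}; g ≡ 0 at y ∈ {10}; common: ∅.
  x = 6: f ≡ 0 at y ∈ {3, 10}; g ≡ 0 at y ∈ {2}; common: ∅.
  x = 7: f ≡ 0 at y ∈ {3, 9}; g ≡ 0 at y ∈ {9}; common: {9}.
  x = 8: f ≡ 0 at y ∈ {3, 8}; g ≡ 0 at y ∈ {4}; common: ∅.
  x = 9: f ≡ 0 at y ∈ {3, 7}; g ≡ 0 at y ∈ {6}; common: ∅.
  x = 10: f ≡ 0 at y ∈ {3, 6}; g ≡ 0 at y ∈ ∅; common: ∅.
Collecting: common zeros = {(1, 4), (7, 9)}, so the count is 2.
Comparison with the Bézout bound: 2 ≤ 4 = deg(f)·deg(g), as expected for curves with no common component (the affine F_11-count falls short of the bound because intersections may lie at infinity, over extension fields, or carry multiplicity).


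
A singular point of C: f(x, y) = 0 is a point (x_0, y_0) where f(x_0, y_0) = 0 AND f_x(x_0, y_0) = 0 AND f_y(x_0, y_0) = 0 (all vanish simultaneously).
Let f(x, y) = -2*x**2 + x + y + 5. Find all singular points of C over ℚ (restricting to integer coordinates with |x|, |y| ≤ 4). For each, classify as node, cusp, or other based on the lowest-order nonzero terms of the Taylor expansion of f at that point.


No singular points in the scanned grid; C is smooth there.

Compute partial derivatives:
  f_x = 1 - 4*x.
  f_y = 1.
f_y = 1 is a nonzero constant, so f_y never vanishes: no point (x, y) can satisfy f = f_x = f_y = 0. In particular no (x, y) ∈ {−4, ..., 4}² is singular; the curve is smooth.


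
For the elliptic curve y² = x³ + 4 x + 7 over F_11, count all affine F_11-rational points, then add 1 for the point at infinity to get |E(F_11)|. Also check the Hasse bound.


Affine points = {(1, 1), (1, 10), (2, 1), (2, 10), (5, 3), (5, 8), (6, 4), (6, 7), (7, 2), (7, 9), (8, 1), (8, 10)}; affine count = 12; |E(F_11)| = 13.

Discriminant check: Δ ∝ 4a³ + 27b² = 4·4³ + 27·7² = 4·64 + 27·49 ≡ 6 (mod 11). Nonzero ⇒ E is nonsingular.
For each x ∈ F_11, compute rhs = x³ + 4·x + 7 mod 11, then count y ∈ F_11 with y² ≡ rhs.
  x = 0: rhs = 7, matching y values: none (0 points).
  x = 1: rhs = 1, matching y values: 1, 10 (2 points).
  x = 2: rhs = 1, matching y values: 1, 10 (2 points).
  x = 3: rhs = 2, matching y values: none (0 points).
  x = 4: rhs = 10, matching y values: none (0 points).
  x = 5: rhs = 9, matching y values: 3, 8 (2 points).
  x = 6: rhs = 5, matching y values: 4, 7 (2 points).
  x = 7: rhs = 4, matching y values: 2, 9 (2 points).
  x = 8: rhs = 1, matching y values: 1, 10 (2 points).
  x = 9: rhs = 2, matching y values: none (0 points).
  x = 10: rhs = 2, matching y values: none (0 points).
Total affine count: 12.
Full point count |E(F_11)| = 12 + 1 = 13.
Hasse bound: |13 − (11+1)| = |1| = 1 ≤ 2√11 ≈ 6.6332 ✓.
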